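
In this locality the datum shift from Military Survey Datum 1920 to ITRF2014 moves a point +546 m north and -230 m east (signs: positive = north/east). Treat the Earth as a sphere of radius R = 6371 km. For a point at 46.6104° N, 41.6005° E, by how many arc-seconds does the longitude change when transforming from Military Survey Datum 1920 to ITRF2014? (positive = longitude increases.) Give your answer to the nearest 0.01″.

Δλ = -10.84″

At latitude 46.6104°, cos φ = 0.686956.
One radian of longitude at latitude φ spans R cos φ, so Δλ = ΔE / (R cos φ) = -230.0 / (6371000 × 0.686956) = -5.2552e-05 rad = -10.840″.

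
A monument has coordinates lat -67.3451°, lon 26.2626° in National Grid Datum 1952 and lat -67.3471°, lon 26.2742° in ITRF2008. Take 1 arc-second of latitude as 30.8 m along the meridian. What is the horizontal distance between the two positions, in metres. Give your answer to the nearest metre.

543 m

Δφ = -67.3471° − -67.3451° = -0.0020°; Δλ = 26.2742° − 26.2626° = +0.0116°.
1° of latitude = 3600 × 30.80 = 110880 m.
ΔN = Δφ × 110880 = -221.8 m; ΔE = Δλ × 110880 × cos(-67.3451°) = +0.0116 × 110880 × 0.385180 = 495.4 m.
Distance = √(ΔE² + ΔN²) = √(495.4² + (-221.8)²) = 542.8 m.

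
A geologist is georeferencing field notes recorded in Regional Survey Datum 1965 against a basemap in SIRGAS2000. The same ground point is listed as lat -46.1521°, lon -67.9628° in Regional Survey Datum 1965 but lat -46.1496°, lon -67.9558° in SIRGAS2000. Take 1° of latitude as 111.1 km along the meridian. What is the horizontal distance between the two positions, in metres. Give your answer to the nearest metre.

Δφ = -46.1496° − -46.1521° = +0.0025°; Δλ = -67.9558° − -67.9628° = +0.0070°.
ΔN = Δφ × 111100 = 277.7 m; ΔE = Δλ × 111100 × cos(-46.1521°) = +0.0070 × 111100 × 0.692746 = 538.7 m.
Distance = √(ΔE² + ΔN²) = √(538.7² + 277.7²) = 606.1 m.

606 m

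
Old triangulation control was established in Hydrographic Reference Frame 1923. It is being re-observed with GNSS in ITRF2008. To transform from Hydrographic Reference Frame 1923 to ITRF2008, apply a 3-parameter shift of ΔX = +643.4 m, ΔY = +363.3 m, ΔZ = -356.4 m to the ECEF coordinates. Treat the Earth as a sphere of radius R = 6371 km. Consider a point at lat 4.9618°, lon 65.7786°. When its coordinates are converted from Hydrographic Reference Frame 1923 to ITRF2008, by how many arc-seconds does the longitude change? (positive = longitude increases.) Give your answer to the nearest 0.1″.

Δλ = -14.2″

sin φ = 0.086492, cos φ = 0.996253, sin λ = 0.911967, cos λ = 0.410264.
East component: ΔE = −sin λ·ΔX + cos λ·ΔY = −(0.911967)(643.4) + (0.410264)(363.3) = -437.71 m.
1° of latitude spans πR/180 = 111195 m; at latitude φ, 1° of longitude spans that × cos φ = 110778.2 m, so Δλ = -437.71 / 110778.2 × 3600 = -14.224″.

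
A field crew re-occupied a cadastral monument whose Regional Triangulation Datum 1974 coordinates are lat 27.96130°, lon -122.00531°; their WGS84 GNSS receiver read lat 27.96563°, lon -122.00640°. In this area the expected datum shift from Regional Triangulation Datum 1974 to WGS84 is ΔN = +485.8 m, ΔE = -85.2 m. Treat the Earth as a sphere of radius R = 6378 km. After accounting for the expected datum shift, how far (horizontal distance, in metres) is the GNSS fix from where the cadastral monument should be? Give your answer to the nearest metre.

22 m

Observed coordinate differences: Δφ = +0.00433°, Δλ = -0.00109°.
Converting to metres (1° lat = 111317 m, cos φ = 0.883264): observed ΔN = 482.0 m, observed ΔE = -107.2 m.
Subtracting the expected shift leaves a residual of 482.0 − (485.8) = -3.8 m north and -107.2 − (-85.2) = -22.0 m east.
Residual distance = √((-3.8)² + (-22.0)²) = 22.3 m.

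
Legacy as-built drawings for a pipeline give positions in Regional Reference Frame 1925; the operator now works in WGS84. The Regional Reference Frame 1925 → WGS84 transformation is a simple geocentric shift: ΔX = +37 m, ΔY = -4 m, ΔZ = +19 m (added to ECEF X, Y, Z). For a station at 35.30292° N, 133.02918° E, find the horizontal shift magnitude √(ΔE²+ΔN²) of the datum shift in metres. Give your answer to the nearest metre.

The local east axis at (φ, λ) is (−sin λ, cos λ, 0), so ΔE = −sin(133.02918°)·37 + cos(133.02918°)·(-4) = -24.32 m.
The local north axis is (−sin φ cos λ, −sin φ sin λ, cos φ), giving ΔN = 14.591 + 1.690 + 15.506 = 31.79 m.
Horizontal magnitude = √(ΔE² + ΔN²) = √((-24.32)² + 31.79²) = 40.02 m.

40 m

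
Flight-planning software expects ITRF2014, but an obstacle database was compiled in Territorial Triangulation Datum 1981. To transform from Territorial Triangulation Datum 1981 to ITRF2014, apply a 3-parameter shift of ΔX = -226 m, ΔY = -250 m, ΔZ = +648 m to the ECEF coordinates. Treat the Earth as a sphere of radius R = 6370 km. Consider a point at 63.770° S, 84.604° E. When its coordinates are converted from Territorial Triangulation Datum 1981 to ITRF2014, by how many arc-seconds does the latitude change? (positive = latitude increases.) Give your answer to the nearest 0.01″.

Δφ = 1.43″

sin φ = -0.897027, cos φ = 0.441976, sin λ = 0.995569, cos λ = 0.094039.
North component: ΔN = −sin φ cos λ·ΔX − sin φ sin λ·ΔY + cos φ·ΔZ = −(-0.897027)(0.094039)(-226) − (-0.897027)(0.995569)(-250) + (0.441976)(648) = 44.07 m.
1° of latitude spans πR/180 = 111177 m, so Δφ = 44.07 / 111177 × 3600 = 1.427″.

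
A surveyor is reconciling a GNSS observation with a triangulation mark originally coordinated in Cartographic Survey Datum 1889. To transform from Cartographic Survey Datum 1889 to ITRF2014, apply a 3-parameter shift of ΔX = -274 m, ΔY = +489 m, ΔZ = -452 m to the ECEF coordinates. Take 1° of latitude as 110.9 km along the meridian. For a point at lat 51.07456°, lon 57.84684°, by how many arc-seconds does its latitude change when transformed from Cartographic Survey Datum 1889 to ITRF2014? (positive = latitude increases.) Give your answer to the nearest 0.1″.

Δφ = -16.0″

sin φ = 0.777964, cos φ = 0.628309, sin λ = 0.846629, cos λ = 0.532184.
North component: ΔN = −sin φ cos λ·ΔX − sin φ sin λ·ΔY + cos φ·ΔZ = −(0.777964)(0.532184)(-274) − (0.777964)(0.846629)(489) + (0.628309)(-452) = -492.63 m.
1° of latitude spans 110900 m, so Δφ = -492.63 / 110900 × 3600 = -15.992″.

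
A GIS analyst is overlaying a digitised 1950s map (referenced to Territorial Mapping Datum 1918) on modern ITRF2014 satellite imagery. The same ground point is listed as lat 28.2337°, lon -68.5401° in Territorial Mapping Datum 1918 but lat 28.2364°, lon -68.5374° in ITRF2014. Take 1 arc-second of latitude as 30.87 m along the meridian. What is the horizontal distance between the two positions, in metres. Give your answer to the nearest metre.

400 m

Δφ = 28.2364° − 28.2337° = +0.0027°; Δλ = -68.5374° − -68.5401° = +0.0027°.
1° of latitude = 3600 × 30.87 = 111132 m.
ΔN = Δφ × 111132 = 300.1 m; ΔE = Δλ × 111132 × cos(28.2337°) = +0.0027 × 111132 × 0.881025 = 264.4 m.
Distance = √(ΔE² + ΔN²) = √(264.4² + 300.1²) = 399.9 m.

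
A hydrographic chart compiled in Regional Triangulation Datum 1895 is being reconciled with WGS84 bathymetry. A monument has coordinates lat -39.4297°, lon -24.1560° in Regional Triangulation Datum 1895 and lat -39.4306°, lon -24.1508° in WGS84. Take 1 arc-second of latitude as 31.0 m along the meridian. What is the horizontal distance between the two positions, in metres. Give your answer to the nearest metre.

459 m

Δφ = -39.4306° − -39.4297° = -0.0009°; Δλ = -24.1508° − -24.1560° = +0.0052°.
1° of latitude = 3600 × 31.00 = 111600 m.
ΔN = Δφ × 111600 = -100.4 m; ΔE = Δλ × 111600 × cos(-39.4297°) = +0.0052 × 111600 × 0.772404 = 448.2 m.
Distance = √(ΔE² + ΔN²) = √(448.2² + (-100.4)²) = 459.4 m.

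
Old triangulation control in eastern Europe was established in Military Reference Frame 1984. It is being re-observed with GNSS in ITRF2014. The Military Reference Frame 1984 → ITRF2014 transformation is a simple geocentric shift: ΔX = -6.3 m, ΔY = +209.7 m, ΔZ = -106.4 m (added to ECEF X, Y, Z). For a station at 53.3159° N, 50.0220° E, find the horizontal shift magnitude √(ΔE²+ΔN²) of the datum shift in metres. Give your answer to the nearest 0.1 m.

235.1 m

The local east axis at (φ, λ) is (−sin λ, cos λ, 0), so ΔE = −sin(50.0220°)·(-6.3) + cos(50.0220°)·209.7 = 139.56 m.
The local north axis is (−sin φ cos λ, −sin φ sin λ, cos φ), giving ΔN = 3.246 − 128.865 − 63.564 = -189.18 m.
Horizontal magnitude = √(ΔE² + ΔN²) = √(139.56² + (-189.18)²) = 235.09 m.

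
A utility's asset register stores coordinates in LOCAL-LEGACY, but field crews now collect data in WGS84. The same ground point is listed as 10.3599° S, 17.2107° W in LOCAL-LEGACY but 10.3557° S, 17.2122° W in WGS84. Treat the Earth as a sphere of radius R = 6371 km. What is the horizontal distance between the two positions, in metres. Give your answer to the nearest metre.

495 m

Δφ = -10.3557° − -10.3599° = +0.0042°; Δλ = -17.2122° − -17.2107° = -0.0015°.
1° along a meridian = πR/180 = 111195 m.
ΔN = Δφ × 111195 = 467.0 m; ΔE = Δλ × 111195 × cos(-10.3599°) = -0.0015 × 111195 × 0.983698 = -164.1 m.
Distance = √(ΔE² + ΔN²) = √((-164.1)² + 467.0²) = 495.0 m.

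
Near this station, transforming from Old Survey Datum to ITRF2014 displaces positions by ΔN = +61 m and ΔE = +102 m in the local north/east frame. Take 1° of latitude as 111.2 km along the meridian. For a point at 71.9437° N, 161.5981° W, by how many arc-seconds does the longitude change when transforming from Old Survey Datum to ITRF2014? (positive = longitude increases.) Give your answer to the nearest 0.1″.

At latitude 71.9437°, cos φ = 0.309951.
1° of longitude at this latitude = 111.2 × cos φ = 34.47 km, so Δλ = 102.0 / 34466.6 = 0.0029594° = 10.654″.

Δλ = 10.7″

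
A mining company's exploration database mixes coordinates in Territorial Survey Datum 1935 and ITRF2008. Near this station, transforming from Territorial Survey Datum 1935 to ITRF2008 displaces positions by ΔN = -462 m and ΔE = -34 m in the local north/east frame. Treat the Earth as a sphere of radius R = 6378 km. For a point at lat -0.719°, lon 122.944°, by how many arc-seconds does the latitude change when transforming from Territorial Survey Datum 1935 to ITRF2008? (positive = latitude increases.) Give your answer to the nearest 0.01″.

Δφ = -14.94″

On a sphere of radius R, 1 rad of latitude = R, so Δφ = ΔN / R = -462.0 / 6378000 = -7.2437e-05 rad = -14.941″.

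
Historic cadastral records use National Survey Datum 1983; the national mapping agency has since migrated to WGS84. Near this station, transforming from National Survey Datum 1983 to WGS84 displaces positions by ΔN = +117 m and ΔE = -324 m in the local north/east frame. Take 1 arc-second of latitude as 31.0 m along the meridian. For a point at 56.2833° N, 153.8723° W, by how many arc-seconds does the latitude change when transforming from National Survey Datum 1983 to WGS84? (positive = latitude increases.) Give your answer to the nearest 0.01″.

1″ of latitude = 31.00 m, so Δφ = 117.0 / 31.00 = 3.774″.

Δφ = 3.77″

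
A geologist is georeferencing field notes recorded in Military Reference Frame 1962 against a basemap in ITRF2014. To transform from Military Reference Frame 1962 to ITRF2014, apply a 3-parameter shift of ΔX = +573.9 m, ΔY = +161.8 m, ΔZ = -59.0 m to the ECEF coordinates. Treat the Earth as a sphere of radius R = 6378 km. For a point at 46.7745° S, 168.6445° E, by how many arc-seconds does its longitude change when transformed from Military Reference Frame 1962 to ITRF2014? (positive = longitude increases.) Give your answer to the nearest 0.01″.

Δλ = -12.83″

sin φ = -0.728664, cos φ = 0.684871, sin λ = 0.196896, cos λ = -0.980424.
East component: ΔE = −sin λ·ΔX + cos λ·ΔY = −(0.196896)(573.9) + (-0.980424)(161.8) = -271.63 m.
1° of latitude spans πR/180 = 111317 m; at latitude φ, 1° of longitude spans that × cos φ = 76237.9 m, so Δλ = -271.63 / 76237.9 × 3600 = -12.827″.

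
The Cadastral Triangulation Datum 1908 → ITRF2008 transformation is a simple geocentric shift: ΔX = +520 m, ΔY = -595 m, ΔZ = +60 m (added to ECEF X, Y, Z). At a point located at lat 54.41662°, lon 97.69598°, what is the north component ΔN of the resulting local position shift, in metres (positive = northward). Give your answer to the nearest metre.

ΔN = 571 m

At φ = 54.41662°, λ = 97.69598°: sin φ = 0.813270, cos φ = 0.581887, sin λ = 0.990993, cos λ = -0.133917.
ΔN = −sin φ cos λ·ΔX − sin φ sin λ·ΔY + cos φ·ΔZ = −(0.813270)(-0.133917)(520) − (0.813270)(0.990993)(-595) + (0.581887)(60) = 571.08 m.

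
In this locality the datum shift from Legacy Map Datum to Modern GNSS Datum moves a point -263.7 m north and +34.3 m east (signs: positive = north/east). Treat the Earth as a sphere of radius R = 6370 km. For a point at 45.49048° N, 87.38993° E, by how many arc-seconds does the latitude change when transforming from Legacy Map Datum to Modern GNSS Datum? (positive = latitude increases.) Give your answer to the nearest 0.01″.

Δφ = -8.54″

On a sphere of radius R, 1 rad of latitude = R, so Δφ = ΔN / R = -263.7 / 6370000 = -4.1397e-05 rad = -8.539″.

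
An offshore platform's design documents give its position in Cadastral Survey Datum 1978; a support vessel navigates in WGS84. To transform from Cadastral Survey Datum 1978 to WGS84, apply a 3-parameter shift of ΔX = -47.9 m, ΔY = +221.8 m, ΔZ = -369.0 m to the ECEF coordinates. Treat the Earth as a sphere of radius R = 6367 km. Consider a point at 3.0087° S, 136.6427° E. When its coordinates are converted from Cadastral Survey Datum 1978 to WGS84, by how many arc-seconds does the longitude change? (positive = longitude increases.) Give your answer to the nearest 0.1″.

sin φ = -0.052488, cos φ = 0.998622, sin λ = 0.686546, cos λ = -0.727087.
East component: ΔE = −sin λ·ΔX + cos λ·ΔY = −(0.686546)(-47.9) + (-0.727087)(221.8) = -128.38 m.
1° of latitude spans πR/180 = 111125 m; at latitude φ, 1° of longitude spans that × cos φ = 110971.9 m, so Δλ = -128.38 / 110971.9 × 3600 = -4.165″.

Δλ = -4.2″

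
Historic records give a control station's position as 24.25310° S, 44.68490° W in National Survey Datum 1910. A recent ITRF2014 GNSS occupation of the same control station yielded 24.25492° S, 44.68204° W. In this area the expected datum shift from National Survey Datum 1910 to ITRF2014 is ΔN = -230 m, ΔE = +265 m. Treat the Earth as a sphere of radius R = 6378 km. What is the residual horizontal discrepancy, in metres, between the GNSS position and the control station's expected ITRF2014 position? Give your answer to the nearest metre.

Observed coordinate differences: Δφ = -0.00182°, Δλ = +0.00286°.
Converting to metres (1° lat = 111317 m, cos φ = 0.911740): observed ΔN = -202.6 m, observed ΔE = 290.3 m.
Subtracting the expected shift leaves a residual of -202.6 − (-230) = 27.4 m north and 290.3 − (265) = 25.3 m east.
Residual distance = √(27.4² + 25.3²) = 37.3 m.

37 m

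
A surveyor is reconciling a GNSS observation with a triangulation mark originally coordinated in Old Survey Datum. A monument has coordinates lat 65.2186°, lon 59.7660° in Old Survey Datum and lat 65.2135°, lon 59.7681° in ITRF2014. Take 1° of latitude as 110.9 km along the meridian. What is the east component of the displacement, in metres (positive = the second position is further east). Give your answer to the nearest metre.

ΔE = 98 m

Δφ = 65.2135° − 65.2186° = -0.0051°; Δλ = 59.7681° − 59.7660° = +0.0021°.
ΔN = Δφ × 110900 = -565.6 m; ΔE = Δλ × 110900 × cos(65.2186°) = +0.0021 × 110900 × 0.419157 = 97.6 m.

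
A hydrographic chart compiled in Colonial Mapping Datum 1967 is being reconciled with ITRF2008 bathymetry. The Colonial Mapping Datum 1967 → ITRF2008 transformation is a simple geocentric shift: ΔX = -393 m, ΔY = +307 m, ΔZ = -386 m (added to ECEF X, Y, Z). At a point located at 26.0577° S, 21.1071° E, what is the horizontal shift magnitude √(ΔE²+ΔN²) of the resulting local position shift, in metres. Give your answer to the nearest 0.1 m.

627.7 m

At φ = -26.0577°, λ = 21.1071°: sin φ = -0.439276, cos φ = 0.898352, sin λ = 0.360112, cos λ = 0.932909.
ΔE = −sin λ·ΔX + cos λ·ΔY = −(0.360112)·(-393) + (0.932909)·(307) = 427.93 m.
ΔN = −sin φ cos λ·ΔX − sin φ sin λ·ΔY + cos φ·ΔZ = −(-0.439276)(0.932909)(-393) − (-0.439276)(0.360112)(307) + (0.898352)(-386) = -459.25 m.
Horizontal magnitude = √(ΔE² + ΔN²) = √(427.93² + (-459.25)²) = 627.72 m.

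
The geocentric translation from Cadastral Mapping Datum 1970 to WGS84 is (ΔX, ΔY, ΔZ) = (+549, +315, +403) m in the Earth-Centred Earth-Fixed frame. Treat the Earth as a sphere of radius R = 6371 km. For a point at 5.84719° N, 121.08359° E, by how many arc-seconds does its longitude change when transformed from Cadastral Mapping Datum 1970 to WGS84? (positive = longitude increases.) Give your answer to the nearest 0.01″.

Δλ = -20.59″

sin φ = 0.101876, cos φ = 0.994797, sin λ = 0.856415, cos λ = -0.516288.
East component: ΔE = −sin λ·ΔX + cos λ·ΔY = −(0.856415)(549) + (-0.516288)(315) = -632.80 m.
1° of latitude spans πR/180 = 111195 m; at latitude φ, 1° of longitude spans that × cos φ = 110616.4 m, so Δλ = -632.80 / 110616.4 × 3600 = -20.594″.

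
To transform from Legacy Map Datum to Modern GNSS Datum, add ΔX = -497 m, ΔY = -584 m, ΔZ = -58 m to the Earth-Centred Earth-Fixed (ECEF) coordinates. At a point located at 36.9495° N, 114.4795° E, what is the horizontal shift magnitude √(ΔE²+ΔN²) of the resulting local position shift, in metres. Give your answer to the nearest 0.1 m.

The local east axis at (φ, λ) is (−sin λ, cos λ, 0), so ΔE = −sin(114.4795°)·(-497) + cos(114.4795°)·(-584) = 694.32 m.
The local north axis is (−sin φ cos λ, −sin φ sin λ, cos φ), giving ΔN = -123.793 + 319.493 − 46.352 = 149.35 m.
Horizontal magnitude = √(ΔE² + ΔN²) = √(694.32² + 149.35²) = 710.20 m.

710.2 m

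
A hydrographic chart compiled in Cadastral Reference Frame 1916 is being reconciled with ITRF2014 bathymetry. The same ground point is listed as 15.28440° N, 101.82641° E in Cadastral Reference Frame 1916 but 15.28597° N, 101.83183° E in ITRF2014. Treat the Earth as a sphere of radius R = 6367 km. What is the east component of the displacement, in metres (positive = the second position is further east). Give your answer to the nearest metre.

Δφ = 15.28597° − 15.28440° = +0.00157°; Δλ = 101.83183° − 101.82641° = +0.00542°.
1° along a meridian = πR/180 = 111125 m.
ΔN = Δφ × 111125 = 174.5 m; ΔE = Δλ × 111125 × cos(15.28440°) = +0.00542 × 111125 × 0.964629 = 581.0 m.

ΔE = 581 m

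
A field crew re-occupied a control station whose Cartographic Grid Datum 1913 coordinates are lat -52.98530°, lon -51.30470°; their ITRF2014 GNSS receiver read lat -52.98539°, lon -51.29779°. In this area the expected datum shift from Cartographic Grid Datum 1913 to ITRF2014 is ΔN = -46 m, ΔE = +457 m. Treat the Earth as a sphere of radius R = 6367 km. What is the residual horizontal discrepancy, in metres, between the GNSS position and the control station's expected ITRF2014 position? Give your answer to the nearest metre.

Observed coordinate differences: Δφ = -0.00009°, Δλ = +0.00691°.
Converting to metres (1° lat = 111125 m, cos φ = 0.602020): observed ΔN = -10.0 m, observed ΔE = 462.3 m.
Subtracting the expected shift leaves a residual of -10.0 − (-46) = 36.0 m north and 462.3 − (457) = 5.3 m east.
Residual distance = √(36.0² + 5.3²) = 36.4 m.

36 m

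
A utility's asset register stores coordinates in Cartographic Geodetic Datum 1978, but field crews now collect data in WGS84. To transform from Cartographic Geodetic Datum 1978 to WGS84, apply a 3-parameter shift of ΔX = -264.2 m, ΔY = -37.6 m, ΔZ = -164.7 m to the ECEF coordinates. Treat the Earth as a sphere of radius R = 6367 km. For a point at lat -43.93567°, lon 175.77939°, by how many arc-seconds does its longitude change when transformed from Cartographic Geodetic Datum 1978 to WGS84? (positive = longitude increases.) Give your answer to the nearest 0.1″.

Δλ = 2.6″

sin φ = -0.693850, cos φ = 0.720119, sin λ = 0.073597, cos λ = -0.997288.
East component: ΔE = −sin λ·ΔX + cos λ·ΔY = −(0.073597)(-264.2) + (-0.997288)(-37.6) = 56.94 m.
1° of latitude spans πR/180 = 111125 m; at latitude φ, 1° of longitude spans that × cos φ = 80023.3 m, so Δλ = 56.94 / 80023.3 × 3600 = 2.562″.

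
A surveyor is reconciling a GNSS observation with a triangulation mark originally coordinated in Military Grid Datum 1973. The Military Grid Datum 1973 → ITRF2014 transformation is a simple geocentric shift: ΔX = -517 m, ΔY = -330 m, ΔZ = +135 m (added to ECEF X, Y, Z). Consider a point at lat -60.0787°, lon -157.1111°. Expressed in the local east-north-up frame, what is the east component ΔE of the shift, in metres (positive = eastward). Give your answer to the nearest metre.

The local east axis at (φ, λ) is (−sin λ, cos λ, 0), so ΔE = −sin(-157.1111°)·(-517) + cos(-157.1111°)·(-330) = 102.93 m.

ΔE = 103 m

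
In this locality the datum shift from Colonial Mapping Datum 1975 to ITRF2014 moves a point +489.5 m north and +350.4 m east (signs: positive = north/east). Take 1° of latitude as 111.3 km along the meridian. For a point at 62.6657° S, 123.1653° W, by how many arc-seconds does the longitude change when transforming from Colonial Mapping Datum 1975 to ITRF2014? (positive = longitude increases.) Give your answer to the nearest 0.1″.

At latitude -62.6657°, cos φ = 0.459181.
1° of longitude at this latitude = 111.3 × cos φ = 51.11 km, so Δλ = 350.4 / 51106.9 = 0.0068562° = 24.682″.

Δλ = 24.7″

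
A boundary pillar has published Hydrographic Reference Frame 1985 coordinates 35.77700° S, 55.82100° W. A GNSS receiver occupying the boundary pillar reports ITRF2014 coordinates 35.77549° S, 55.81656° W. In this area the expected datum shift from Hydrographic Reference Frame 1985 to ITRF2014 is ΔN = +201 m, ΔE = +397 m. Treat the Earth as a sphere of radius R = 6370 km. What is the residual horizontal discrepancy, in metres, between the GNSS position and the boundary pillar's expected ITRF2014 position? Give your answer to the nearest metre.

Observed coordinate differences: Δφ = +0.00151°, Δλ = +0.00444°.
Converting to metres (1° lat = 111177 m, cos φ = 0.811299): observed ΔN = 167.9 m, observed ΔE = 400.5 m.
Subtracting the expected shift leaves a residual of 167.9 − (201) = -33.1 m north and 400.5 − (397) = 3.5 m east.
Residual distance = √((-33.1)² + 3.5²) = 33.3 m.

33 m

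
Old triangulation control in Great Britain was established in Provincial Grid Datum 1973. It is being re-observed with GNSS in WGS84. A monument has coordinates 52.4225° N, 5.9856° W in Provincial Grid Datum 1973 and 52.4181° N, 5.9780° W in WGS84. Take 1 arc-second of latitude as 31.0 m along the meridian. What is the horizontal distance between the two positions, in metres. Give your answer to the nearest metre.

Δφ = 52.4181° − 52.4225° = -0.0044°; Δλ = -5.9780° − -5.9856° = +0.0076°.
1° of latitude = 3600 × 31.00 = 111600 m.
ΔN = Δφ × 111600 = -491.0 m; ΔE = Δλ × 111600 × cos(52.4225°) = +0.0076 × 111600 × 0.609834 = 517.2 m.
Distance = √(ΔE² + ΔN²) = √(517.2² + (-491.0)²) = 713.2 m.

713 m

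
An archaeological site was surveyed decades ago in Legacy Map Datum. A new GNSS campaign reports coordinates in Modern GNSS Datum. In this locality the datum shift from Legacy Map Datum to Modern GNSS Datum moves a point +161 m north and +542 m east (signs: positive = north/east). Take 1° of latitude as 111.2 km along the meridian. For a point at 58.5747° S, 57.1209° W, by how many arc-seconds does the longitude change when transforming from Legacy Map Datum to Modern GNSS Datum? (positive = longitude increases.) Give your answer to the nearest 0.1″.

At latitude -58.5747°, cos φ = 0.521386.
1° of longitude at this latitude = 111.2 × cos φ = 57.98 km, so Δλ = 542.0 / 57978.2 = 0.0093483° = 33.654″.

Δλ = 33.7″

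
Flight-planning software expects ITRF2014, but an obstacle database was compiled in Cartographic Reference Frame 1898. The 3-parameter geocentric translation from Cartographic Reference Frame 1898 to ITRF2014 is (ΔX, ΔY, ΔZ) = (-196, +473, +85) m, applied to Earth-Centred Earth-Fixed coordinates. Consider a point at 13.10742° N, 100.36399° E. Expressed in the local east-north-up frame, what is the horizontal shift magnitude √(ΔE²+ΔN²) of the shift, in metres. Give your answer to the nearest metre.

At φ = 13.10742°, λ = 100.36399°: sin φ = 0.226777, cos φ = 0.973947, sin λ = 0.983685, cos λ = -0.179901.
ΔE = −sin λ·ΔX + cos λ·ΔY = −(0.983685)·(-196) + (-0.179901)·(473) = 107.71 m.
ΔN = −sin φ cos λ·ΔX − sin φ sin λ·ΔY + cos φ·ΔZ = −(0.226777)(-0.179901)(-196) − (0.226777)(0.983685)(473) + (0.973947)(85) = -30.73 m.
Horizontal magnitude = √(ΔE² + ΔN²) = √(107.71² + (-30.73)²) = 112.01 m.

112 m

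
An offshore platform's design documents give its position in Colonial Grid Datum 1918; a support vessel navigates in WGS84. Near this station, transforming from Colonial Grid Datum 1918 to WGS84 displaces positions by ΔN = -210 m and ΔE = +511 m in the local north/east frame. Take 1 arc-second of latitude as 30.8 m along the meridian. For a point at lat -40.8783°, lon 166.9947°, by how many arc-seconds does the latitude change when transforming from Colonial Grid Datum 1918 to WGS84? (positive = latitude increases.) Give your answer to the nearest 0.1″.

1″ of latitude = 30.80 m, so Δφ = -210.0 / 30.80 = -6.818″.

Δφ = -6.8″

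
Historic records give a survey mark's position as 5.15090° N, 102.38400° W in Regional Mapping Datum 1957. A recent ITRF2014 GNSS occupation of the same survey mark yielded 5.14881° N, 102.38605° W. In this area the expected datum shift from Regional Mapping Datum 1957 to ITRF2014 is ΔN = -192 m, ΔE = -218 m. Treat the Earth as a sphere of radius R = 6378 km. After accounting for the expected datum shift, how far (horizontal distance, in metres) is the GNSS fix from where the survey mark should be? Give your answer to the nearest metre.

42 m

Observed coordinate differences: Δφ = -0.00209°, Δλ = -0.00205°.
Converting to metres (1° lat = 111317 m, cos φ = 0.995962): observed ΔN = -232.7 m, observed ΔE = -227.3 m.
Subtracting the expected shift leaves a residual of -232.7 − (-192) = -40.7 m north and -227.3 − (-218) = -9.3 m east.
Residual distance = √((-40.7)² + (-9.3)²) = 41.7 m.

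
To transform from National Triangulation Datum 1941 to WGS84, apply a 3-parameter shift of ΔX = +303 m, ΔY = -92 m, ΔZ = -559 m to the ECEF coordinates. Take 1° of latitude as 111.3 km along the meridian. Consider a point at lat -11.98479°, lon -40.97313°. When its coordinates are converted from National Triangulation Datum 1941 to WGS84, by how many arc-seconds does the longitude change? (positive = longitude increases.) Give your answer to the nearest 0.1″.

sin φ = -0.207652, cos φ = 0.978203, sin λ = -0.655705, cos λ = 0.755017.
East component: ΔE = −sin λ·ΔX + cos λ·ΔY = −(-0.655705)(303) + (0.755017)(-92) = 129.22 m.
1° of latitude spans 111300 m; at latitude φ, 1° of longitude spans that × cos φ = 108874.0 m, so Δλ = 129.22 / 108874.0 × 3600 = 4.273″.

Δλ = 4.3″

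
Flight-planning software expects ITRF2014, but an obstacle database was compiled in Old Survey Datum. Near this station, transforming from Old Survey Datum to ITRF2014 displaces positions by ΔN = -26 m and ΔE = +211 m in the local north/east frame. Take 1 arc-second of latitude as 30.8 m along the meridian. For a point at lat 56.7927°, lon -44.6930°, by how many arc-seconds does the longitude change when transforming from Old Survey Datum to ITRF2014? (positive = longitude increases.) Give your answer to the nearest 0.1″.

At latitude 56.7927°, cos φ = 0.547670.
1″ of longitude at this latitude = 30.80 × cos φ = 16.8682 m, so Δλ = 211.0 / 16.8682 = 12.509″.

Δλ = 12.5″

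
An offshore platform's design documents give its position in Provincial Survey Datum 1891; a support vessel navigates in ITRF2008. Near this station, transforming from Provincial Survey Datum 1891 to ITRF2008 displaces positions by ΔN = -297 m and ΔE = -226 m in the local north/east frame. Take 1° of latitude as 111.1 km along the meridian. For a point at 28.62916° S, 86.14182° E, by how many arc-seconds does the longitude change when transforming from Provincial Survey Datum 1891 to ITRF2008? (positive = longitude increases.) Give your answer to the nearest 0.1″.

Δλ = -8.3″

At latitude -28.62916°, cos φ = 0.877739.
1° of longitude at this latitude = 111.1 × cos φ = 97.52 km, so Δλ = -226.0 / 97516.8 = -0.0023175° = -8.343″.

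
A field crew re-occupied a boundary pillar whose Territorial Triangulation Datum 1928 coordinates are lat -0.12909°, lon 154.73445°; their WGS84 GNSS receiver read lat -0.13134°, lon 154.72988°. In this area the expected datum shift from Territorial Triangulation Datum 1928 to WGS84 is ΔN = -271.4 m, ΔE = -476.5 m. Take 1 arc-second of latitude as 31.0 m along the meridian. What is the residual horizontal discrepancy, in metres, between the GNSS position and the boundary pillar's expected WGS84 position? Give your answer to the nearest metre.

Observed coordinate differences: Δφ = -0.00225°, Δλ = -0.00457°.
Converting to metres (1° lat = 111600 m, cos φ = 0.999997): observed ΔN = -251.1 m, observed ΔE = -510.0 m.
Subtracting the expected shift leaves a residual of -251.1 − (-271.4) = 20.3 m north and -510.0 − (-476.5) = -33.5 m east.
Residual distance = √(20.3² + (-33.5)²) = 39.2 m.

39 m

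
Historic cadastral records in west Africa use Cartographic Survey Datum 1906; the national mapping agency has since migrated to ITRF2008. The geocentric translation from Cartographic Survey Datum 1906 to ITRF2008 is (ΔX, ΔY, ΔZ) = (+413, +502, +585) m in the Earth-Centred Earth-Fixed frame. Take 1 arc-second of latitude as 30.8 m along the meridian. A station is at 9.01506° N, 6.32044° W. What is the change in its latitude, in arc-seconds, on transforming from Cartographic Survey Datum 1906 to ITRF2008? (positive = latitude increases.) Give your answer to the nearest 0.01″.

sin φ = 0.156694, cos φ = 0.987647, sin λ = -0.110089, cos λ = 0.993922.
North component: ΔN = −sin φ cos λ·ΔX − sin φ sin λ·ΔY + cos φ·ΔZ = −(0.156694)(0.993922)(413) − (0.156694)(-0.110089)(502) + (0.987647)(585) = 522.11 m.
1° of latitude spans 3600 × 30.80 = 110880 m, so Δφ = 522.11 / 110880 × 3600 = 16.952″.

Δφ = 16.95″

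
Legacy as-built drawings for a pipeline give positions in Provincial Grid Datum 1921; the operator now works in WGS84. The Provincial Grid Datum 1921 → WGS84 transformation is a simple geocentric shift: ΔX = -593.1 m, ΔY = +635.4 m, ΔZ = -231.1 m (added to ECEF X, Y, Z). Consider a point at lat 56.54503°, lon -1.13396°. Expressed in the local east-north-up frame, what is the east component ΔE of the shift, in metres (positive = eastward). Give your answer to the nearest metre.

The local east axis at (φ, λ) is (−sin λ, cos λ, 0), so ΔE = −sin(-1.13396°)·(-593.1) + cos(-1.13396°)·635.4 = 623.54 m.

ΔE = 624 m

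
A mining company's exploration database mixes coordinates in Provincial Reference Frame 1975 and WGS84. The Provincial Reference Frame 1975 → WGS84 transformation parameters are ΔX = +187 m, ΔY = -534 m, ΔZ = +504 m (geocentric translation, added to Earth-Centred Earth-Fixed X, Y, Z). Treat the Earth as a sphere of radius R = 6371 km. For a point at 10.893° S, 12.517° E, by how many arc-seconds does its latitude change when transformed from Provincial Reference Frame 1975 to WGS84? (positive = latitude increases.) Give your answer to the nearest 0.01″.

Δφ = 16.43″

sin φ = -0.188975, cos φ = 0.981982, sin λ = 0.216729, cos λ = 0.976232.
North component: ΔN = −sin φ cos λ·ΔX − sin φ sin λ·ΔY + cos φ·ΔZ = −(-0.188975)(0.976232)(187) − (-0.188975)(0.216729)(-534) + (0.981982)(504) = 507.55 m.
1° of latitude spans πR/180 = 111195 m, so Δφ = 507.55 / 111195 × 3600 = 16.432″.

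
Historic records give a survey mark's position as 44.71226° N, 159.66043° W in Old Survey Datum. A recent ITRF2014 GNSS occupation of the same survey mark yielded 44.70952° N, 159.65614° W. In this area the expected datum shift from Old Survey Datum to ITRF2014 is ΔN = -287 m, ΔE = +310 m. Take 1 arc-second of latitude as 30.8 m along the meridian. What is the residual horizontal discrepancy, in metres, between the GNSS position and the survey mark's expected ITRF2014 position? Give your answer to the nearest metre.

Observed coordinate differences: Δφ = -0.00274°, Δλ = +0.00429°.
Converting to metres (1° lat = 110880 m, cos φ = 0.710649): observed ΔN = -303.8 m, observed ΔE = 338.0 m.
Subtracting the expected shift leaves a residual of -303.8 − (-287) = -16.8 m north and 338.0 − (310) = 28.0 m east.
Residual distance = √((-16.8)² + 28.0²) = 32.7 m.

33 m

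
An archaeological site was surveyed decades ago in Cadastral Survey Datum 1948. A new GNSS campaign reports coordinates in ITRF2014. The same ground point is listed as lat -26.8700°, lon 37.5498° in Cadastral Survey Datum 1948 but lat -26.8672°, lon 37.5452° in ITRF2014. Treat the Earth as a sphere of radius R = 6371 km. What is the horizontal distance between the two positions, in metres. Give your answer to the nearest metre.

552 m

Δφ = -26.8672° − -26.8700° = +0.0028°; Δλ = 37.5452° − 37.5498° = -0.0046°.
1° along a meridian = πR/180 = 111195 m.
ΔN = Δφ × 111195 = 311.3 m; ΔE = Δλ × 111195 × cos(-26.8700°) = -0.0046 × 111195 × 0.892034 = -456.3 m.
Distance = √(ΔE² + ΔN²) = √((-456.3)² + 311.3²) = 552.4 m.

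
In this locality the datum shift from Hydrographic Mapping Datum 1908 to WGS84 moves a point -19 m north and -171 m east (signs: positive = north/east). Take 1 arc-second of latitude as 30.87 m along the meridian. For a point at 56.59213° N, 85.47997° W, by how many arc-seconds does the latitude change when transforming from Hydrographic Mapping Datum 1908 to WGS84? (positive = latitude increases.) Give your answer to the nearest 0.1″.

1″ of latitude = 30.87 m, so Δφ = -19.0 / 30.87 = -0.615″.

Δφ = -0.6″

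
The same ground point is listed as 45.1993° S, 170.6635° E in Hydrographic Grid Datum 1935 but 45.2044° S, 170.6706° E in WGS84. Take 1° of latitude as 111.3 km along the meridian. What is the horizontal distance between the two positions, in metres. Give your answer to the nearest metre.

795 m

Δφ = -45.2044° − -45.1993° = -0.0051°; Δλ = 170.6706° − 170.6635° = +0.0071°.
ΔN = Δφ × 111300 = -567.6 m; ΔE = Δλ × 111300 × cos(-45.1993°) = +0.0071 × 111300 × 0.704643 = 556.8 m.
Distance = √(ΔE² + ΔN²) = √(556.8² + (-567.6)²) = 795.1 m.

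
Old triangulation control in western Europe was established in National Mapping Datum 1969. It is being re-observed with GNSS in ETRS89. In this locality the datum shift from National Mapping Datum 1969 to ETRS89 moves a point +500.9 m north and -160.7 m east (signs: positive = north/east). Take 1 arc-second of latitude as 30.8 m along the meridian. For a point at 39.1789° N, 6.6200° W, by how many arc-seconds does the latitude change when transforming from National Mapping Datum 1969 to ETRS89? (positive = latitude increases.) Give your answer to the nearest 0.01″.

Δφ = 16.26″

1″ of latitude = 30.80 m, so Δφ = 500.9 / 30.80 = 16.263″.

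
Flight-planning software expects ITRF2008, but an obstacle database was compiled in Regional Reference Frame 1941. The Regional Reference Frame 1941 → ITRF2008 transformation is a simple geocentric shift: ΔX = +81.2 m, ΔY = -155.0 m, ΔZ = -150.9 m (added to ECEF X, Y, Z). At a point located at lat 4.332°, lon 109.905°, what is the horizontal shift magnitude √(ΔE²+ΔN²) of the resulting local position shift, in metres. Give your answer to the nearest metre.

139 m

At φ = 4.332°, λ = 109.905°: sin φ = 0.075536, cos φ = 0.997143, sin λ = 0.940258, cos λ = -0.340462.
ΔE = −sin λ·ΔX + cos λ·ΔY = −(0.940258)·(81.2) + (-0.340462)·(-155.0) = -23.58 m.
ΔN = −sin φ cos λ·ΔX − sin φ sin λ·ΔY + cos φ·ΔZ = −(0.075536)(-0.340462)(81.2) − (0.075536)(0.940258)(-155.0) + (0.997143)(-150.9) = -137.37 m.
Horizontal magnitude = √(ΔE² + ΔN²) = √((-23.58)² + (-137.37)²) = 139.38 m.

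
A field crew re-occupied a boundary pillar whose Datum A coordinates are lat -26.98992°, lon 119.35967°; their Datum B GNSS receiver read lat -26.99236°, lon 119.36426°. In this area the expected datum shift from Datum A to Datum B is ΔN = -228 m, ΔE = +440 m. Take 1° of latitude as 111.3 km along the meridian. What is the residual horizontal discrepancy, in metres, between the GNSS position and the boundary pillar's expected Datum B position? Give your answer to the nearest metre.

46 m

Observed coordinate differences: Δφ = -0.00244°, Δλ = +0.00459°.
Converting to metres (1° lat = 111300 m, cos φ = 0.891086): observed ΔN = -271.6 m, observed ΔE = 455.2 m.
Subtracting the expected shift leaves a residual of -271.6 − (-228) = -43.6 m north and 455.2 − (440) = 15.2 m east.
Residual distance = √((-43.6)² + 15.2²) = 46.2 m.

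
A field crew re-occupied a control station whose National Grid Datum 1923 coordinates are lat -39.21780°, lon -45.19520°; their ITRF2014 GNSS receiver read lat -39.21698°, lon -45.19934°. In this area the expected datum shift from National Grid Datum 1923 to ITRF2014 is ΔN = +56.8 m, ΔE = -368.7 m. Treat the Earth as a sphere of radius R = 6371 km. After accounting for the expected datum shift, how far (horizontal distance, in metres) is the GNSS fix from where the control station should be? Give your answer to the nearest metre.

36 m

Observed coordinate differences: Δφ = +0.00082°, Δλ = -0.00414°.
Converting to metres (1° lat = 111195 m, cos φ = 0.774748): observed ΔN = 91.2 m, observed ΔE = -356.7 m.
Subtracting the expected shift leaves a residual of 91.2 − (56.8) = 34.4 m north and -356.7 − (-368.7) = 12.0 m east.
Residual distance = √(34.4² + 12.0²) = 36.4 m.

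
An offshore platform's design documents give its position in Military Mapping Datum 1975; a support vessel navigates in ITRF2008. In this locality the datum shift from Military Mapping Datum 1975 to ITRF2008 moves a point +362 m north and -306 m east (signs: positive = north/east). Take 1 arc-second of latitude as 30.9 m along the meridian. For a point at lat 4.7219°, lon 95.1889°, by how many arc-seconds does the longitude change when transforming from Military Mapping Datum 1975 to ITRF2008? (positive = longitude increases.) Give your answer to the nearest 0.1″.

At latitude 4.7219°, cos φ = 0.996606.
1″ of longitude at this latitude = 30.90 × cos φ = 30.7951 m, so Δλ = -306.0 / 30.7951 = -9.937″.

Δλ = -9.9″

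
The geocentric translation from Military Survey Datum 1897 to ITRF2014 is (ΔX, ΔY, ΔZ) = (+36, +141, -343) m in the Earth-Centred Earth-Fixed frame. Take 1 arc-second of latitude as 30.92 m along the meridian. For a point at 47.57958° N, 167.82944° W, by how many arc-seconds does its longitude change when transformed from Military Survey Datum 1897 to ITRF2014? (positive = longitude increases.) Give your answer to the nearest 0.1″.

Δλ = -6.2″

sin φ = 0.738215, cos φ = 0.674566, sin λ = -0.210823, cos λ = -0.977524.
East component: ΔE = −sin λ·ΔX + cos λ·ΔY = −(-0.210823)(36) + (-0.977524)(141) = -130.24 m.
1° of latitude spans 3600 × 30.92 = 111312 m; at latitude φ, 1° of longitude spans that × cos φ = 75087.2 m, so Δλ = -130.24 / 75087.2 × 3600 = -6.244″.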